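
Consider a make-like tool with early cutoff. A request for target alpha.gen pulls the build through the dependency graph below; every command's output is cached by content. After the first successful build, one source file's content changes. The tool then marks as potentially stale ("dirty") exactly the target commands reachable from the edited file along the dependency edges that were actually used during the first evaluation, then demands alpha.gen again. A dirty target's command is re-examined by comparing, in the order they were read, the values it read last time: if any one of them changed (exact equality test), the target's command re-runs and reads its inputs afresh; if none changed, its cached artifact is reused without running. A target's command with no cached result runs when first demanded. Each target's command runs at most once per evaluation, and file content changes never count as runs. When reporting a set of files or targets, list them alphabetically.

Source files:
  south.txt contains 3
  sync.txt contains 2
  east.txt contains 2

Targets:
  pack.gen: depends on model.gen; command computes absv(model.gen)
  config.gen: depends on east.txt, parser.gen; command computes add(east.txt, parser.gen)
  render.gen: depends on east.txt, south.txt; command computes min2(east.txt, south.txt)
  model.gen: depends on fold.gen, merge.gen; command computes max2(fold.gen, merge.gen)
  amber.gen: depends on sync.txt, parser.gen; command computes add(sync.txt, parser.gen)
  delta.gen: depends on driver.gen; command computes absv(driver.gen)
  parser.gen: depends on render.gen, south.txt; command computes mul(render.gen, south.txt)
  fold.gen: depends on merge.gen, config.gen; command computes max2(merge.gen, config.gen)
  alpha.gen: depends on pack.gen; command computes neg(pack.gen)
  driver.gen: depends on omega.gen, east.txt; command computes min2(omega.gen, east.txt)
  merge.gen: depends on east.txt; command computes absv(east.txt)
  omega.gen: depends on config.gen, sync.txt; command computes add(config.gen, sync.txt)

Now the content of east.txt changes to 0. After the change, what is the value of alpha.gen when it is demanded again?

Demanding alpha.gen again yields 0.

First demand of the output computes:
  merge.gen = absv(2) = 2
  render.gen = min2(2, 3) = 2
  parser.gen = mul(2, 3) = 6
  config.gen = add(2, 6) = 8
  fold.gen = max2(2, 8) = 8
  model.gen = max2(8, 2) = 8
  pack.gen = absv(8) = 8
  alpha.gen = neg(8) = -8

After the edit, cleaning proceeds:
  merge.gen: a read changed (east.txt 2->0) — executes, giving 0.
  render.gen: a read changed (east.txt 2->0) — executes, giving 0.
  parser.gen: a read changed (render.gen 2->0) — executes, giving 0.
  config.gen: a read changed (east.txt 2->0; parser.gen 6->0) — executes, giving 0.
  fold.gen: a read changed (merge.gen 2->0; config.gen 8->0) — executes, giving 0.
  model.gen: a read changed (fold.gen 8->0; merge.gen 2->0) — executes, giving 0.
  pack.gen: a read changed (model.gen 8->0) — executes, giving 0.
  alpha.gen: a read changed (pack.gen 8->0) — executes, giving 0.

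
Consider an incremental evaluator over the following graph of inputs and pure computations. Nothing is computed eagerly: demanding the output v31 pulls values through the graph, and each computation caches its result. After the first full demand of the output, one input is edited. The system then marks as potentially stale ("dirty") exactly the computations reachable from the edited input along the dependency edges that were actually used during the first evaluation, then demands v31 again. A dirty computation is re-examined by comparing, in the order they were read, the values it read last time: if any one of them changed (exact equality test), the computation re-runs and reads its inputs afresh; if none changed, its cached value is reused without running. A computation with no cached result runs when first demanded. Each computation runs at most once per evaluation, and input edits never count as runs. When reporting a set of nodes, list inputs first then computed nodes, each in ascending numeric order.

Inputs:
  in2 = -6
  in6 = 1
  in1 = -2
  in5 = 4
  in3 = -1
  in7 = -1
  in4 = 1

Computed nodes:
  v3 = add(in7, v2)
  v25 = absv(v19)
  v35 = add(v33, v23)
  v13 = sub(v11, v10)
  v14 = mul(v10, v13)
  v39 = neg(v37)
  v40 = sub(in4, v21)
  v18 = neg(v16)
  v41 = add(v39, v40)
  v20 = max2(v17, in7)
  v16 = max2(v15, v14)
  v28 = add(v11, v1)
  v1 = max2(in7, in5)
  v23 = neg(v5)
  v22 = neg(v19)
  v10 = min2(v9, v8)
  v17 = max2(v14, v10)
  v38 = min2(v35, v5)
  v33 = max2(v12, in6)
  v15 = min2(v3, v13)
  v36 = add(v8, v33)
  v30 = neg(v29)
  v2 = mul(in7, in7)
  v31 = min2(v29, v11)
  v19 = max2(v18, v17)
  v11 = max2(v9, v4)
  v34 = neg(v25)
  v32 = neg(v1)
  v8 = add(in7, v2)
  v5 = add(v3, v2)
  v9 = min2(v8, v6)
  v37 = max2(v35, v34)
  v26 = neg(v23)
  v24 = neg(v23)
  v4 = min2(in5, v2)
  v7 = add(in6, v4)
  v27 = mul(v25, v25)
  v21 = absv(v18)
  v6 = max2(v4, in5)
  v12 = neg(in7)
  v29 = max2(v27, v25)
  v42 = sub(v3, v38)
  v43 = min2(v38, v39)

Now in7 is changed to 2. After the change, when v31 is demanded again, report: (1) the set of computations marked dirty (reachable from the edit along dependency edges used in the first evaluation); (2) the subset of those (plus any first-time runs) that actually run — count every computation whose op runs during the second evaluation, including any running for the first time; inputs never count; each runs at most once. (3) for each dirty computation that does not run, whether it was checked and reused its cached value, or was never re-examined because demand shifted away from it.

Dirty set: v2, v3, v4, v6, v8, v9, v10, v11, v13, v14, v15, v16, v17, v18, v19, v25, v27, v29, v31.
Run set: v2, v3, v4, v6, v8, v9, v10, v11, v13, v14, v15, v17, v19, v25, v27, v29, v31 (17 run).
Re-examined without running (cache reused): v16, v18.
The important point: at v16 every value read last time is unchanged, so the dirty flag clears without a run.

Initial pass — values computed on the first demand:
  v2 = mul(-1, -1) = 1
  v3 = add(-1, 1) = 0
  v4 = min2(4, 1) = 1
  v6 = max2(1, 4) = 4
  v8 = add(-1, 1) = 0
  v9 = min2(0, 4) = 0
  v10 = min2(0, 0) = 0
  v11 = max2(0, 1) = 1
  v13 = sub(1, 0) = 1
  v14 = mul(0, 1) = 0
  v15 = min2(0, 1) = 0
  v16 = max2(0, 0) = 0
  v17 = max2(0, 0) = 0
  v18 = neg(0) = 0
  v19 = max2(0, 0) = 0
  v25 = absv(0) = 0
  v27 = mul(0, 0) = 0
  v29 = max2(0, 0) = 0
  v31 = min2(0, 1) = 0

Second demand — change propagation:
  v2: re-runs because in7 -1->2; in7 -1->2; new result 4.
  v3: re-runs because in7 -1->2; v2 1->4; new result 6.
  v4: re-runs because v2 1->4; new result 4.
  v6: re-runs because v4 1->4; new result 4 (unchanged).
  v8: re-runs because in7 -1->2; v2 1->4; new result 6.
  v9: re-runs because v8 0->6; new result 4.
  v10: re-runs because v9 0->4; v8 0->6; new result 4.
  v11: re-runs because v9 0->4; v4 1->4; new result 4.
  v13: re-runs because v11 1->4; v10 0->4; new result 0.
  v14: re-runs because v10 0->4; v13 1->0; new result 0 (unchanged).
  v15: re-runs because v3 0->6; v13 1->0; new result 0 (unchanged).
  v16: re-examined; everything it read last time is the same (v15 unchanged, v14 unchanged) — cache 0 kept, no run.
  v17: re-runs because v10 0->4; new result 4.
  v18: re-examined; everything it read last time is the same (v16 unchanged) — cache 0 kept, no run.
  v19: re-runs because v17 0->4; new result 4.
  v25: re-runs because v19 0->4; new result 4.
  v27: re-runs because v25 0->4; v25 0->4; new result 16.
  v29: re-runs because v27 0->16; v25 0->4; new result 16.
  v31: re-runs because v29 0->16; v11 1->4; new result 4.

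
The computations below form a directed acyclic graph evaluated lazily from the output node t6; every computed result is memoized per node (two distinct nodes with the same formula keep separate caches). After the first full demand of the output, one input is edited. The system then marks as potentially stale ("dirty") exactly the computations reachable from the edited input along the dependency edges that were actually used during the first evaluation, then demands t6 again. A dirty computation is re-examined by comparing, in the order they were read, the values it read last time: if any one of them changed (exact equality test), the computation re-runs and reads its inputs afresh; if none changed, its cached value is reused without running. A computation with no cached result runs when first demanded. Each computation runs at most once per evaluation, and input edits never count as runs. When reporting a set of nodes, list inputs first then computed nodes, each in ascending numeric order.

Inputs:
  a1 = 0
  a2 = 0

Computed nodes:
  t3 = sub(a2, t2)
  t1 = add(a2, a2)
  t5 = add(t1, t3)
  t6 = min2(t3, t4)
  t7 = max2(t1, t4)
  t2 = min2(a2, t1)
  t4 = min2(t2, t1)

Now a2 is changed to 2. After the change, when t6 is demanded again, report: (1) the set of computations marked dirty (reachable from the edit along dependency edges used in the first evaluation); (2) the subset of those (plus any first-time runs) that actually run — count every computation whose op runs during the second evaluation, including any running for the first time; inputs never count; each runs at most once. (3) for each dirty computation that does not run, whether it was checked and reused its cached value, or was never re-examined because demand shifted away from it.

The edit dirties: t1, t2, t3, t4, t6.
5 computations run: t1, t2, t3, t4, t6.
No dirty computation escaped a run.

First demand of the output computes:
  t1 = add(0, 0) = 0
  t2 = min2(0, 0) = 0
  t3 = sub(0, 0) = 0
  t4 = min2(0, 0) = 0
  t6 = min2(0, 0) = 0

After the edit, cleaning proceeds:
  t1: a read changed (a2 0->2; a2 0->2) — executes, giving 4.
  t2: a read changed (a2 0->2; t1 0->4) — executes, giving 2.
  t3: a read changed (a2 0->2; t2 0->2) — executes, giving 0 — identical to its old value.
  t4: a read changed (t2 0->2; t1 0->4) — executes, giving 2.
  t6: a read changed (t4 0->2) — executes, giving 0 — identical to its old value.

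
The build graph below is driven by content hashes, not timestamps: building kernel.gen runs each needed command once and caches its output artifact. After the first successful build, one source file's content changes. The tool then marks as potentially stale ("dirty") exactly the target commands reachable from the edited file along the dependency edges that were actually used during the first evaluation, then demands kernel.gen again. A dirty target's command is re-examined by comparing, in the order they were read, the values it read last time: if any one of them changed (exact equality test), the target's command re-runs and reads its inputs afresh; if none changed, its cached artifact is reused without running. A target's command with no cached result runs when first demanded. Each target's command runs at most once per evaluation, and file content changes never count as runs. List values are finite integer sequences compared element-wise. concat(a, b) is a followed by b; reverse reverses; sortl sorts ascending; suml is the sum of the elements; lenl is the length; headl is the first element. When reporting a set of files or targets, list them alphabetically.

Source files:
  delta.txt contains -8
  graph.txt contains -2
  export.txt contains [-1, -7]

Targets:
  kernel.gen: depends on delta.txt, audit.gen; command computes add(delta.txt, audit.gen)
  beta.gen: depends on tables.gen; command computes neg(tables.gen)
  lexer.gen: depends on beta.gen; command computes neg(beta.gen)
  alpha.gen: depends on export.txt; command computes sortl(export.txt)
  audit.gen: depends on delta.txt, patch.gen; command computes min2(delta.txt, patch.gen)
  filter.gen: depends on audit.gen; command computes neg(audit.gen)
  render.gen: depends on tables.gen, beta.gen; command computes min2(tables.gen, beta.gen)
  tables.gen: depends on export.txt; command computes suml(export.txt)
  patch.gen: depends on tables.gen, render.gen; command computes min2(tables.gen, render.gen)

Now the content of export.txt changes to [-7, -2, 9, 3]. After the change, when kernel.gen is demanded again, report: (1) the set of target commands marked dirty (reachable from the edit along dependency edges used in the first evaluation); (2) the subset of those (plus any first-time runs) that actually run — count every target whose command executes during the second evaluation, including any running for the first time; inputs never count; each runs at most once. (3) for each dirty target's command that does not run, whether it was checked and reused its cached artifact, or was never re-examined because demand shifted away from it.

Initial pass — values computed on the first demand:
  tables.gen = suml([-1, -7]) = -8
  beta.gen = neg(-8) = 8
  render.gen = min2(-8, 8) = -8
  patch.gen = min2(-8, -8) = -8
  audit.gen = min2(-8, -8) = -8
  kernel.gen = add(-8, -8) = -16

Second demand — change propagation:
  tables.gen: re-runs because export.txt [-1, -7]->[-7, -2, 9, 3]; new result 3.
  beta.gen: re-runs because tables.gen -8->3; new result -3.
  render.gen: re-runs because tables.gen -8->3; beta.gen 8->-3; new result -3.
  patch.gen: re-runs because tables.gen -8->3; render.gen -8->-3; new result -3.
  audit.gen: re-runs because patch.gen -8->-3; new result -8 (unchanged).
  kernel.gen: re-examined; everything it read last time is the same (delta.txt unchanged, audit.gen unchanged) — cache -16 kept, no run.

The important point: audit.gen recomputes to an identical value, and the output ends up unchanged.

Dirty set: audit.gen, beta.gen, kernel.gen, patch.gen, render.gen, tables.gen.
Run set: audit.gen, beta.gen, patch.gen, render.gen, tables.gen (5 run).
Re-examined without running (cache reused): kernel.gen.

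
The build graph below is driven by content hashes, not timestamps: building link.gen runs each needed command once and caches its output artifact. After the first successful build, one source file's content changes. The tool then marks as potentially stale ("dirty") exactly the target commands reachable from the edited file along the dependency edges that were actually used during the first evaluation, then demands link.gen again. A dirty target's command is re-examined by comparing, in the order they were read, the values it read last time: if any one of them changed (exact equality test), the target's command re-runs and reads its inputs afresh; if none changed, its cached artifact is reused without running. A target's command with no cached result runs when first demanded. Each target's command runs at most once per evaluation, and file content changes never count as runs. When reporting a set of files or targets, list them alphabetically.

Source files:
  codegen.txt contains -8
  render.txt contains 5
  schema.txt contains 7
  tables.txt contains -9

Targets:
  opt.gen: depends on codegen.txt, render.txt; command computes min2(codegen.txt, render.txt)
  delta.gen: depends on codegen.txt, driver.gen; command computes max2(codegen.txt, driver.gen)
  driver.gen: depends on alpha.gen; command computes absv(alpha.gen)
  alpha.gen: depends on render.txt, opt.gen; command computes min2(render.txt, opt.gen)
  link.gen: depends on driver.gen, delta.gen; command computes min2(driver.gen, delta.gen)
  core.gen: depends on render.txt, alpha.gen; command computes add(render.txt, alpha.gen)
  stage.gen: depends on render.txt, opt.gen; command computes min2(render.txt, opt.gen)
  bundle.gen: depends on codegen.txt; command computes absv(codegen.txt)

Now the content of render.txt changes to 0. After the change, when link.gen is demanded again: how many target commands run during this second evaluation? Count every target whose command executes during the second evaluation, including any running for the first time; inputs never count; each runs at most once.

Initial pass — values computed on the first demand:
  opt.gen = min2(-8, 5) = -8
  alpha.gen = min2(5, -8) = -8
  driver.gen = absv(-8) = 8
  delta.gen = max2(-8, 8) = 8
  link.gen = min2(8, 8) = 8

Second demand — change propagation:
  opt.gen: re-runs because render.txt 5->0; new result -8 (unchanged).
  alpha.gen: re-runs because render.txt 5->0; new result -8 (unchanged).
  driver.gen: re-examined; everything it read last time is the same (alpha.gen unchanged) — cache 8 kept, no run.
  delta.gen: re-examined; everything it read last time is the same (codegen.txt unchanged, driver.gen unchanged) — cache 8 kept, no run.
  link.gen: re-examined; everything it read last time is the same (driver.gen unchanged, delta.gen unchanged) — cache 8 kept, no run.

The important point: at driver.gen every value read last time is unchanged, so the dirty flag clears without a run.

Run set: alpha.gen, opt.gen (2 run).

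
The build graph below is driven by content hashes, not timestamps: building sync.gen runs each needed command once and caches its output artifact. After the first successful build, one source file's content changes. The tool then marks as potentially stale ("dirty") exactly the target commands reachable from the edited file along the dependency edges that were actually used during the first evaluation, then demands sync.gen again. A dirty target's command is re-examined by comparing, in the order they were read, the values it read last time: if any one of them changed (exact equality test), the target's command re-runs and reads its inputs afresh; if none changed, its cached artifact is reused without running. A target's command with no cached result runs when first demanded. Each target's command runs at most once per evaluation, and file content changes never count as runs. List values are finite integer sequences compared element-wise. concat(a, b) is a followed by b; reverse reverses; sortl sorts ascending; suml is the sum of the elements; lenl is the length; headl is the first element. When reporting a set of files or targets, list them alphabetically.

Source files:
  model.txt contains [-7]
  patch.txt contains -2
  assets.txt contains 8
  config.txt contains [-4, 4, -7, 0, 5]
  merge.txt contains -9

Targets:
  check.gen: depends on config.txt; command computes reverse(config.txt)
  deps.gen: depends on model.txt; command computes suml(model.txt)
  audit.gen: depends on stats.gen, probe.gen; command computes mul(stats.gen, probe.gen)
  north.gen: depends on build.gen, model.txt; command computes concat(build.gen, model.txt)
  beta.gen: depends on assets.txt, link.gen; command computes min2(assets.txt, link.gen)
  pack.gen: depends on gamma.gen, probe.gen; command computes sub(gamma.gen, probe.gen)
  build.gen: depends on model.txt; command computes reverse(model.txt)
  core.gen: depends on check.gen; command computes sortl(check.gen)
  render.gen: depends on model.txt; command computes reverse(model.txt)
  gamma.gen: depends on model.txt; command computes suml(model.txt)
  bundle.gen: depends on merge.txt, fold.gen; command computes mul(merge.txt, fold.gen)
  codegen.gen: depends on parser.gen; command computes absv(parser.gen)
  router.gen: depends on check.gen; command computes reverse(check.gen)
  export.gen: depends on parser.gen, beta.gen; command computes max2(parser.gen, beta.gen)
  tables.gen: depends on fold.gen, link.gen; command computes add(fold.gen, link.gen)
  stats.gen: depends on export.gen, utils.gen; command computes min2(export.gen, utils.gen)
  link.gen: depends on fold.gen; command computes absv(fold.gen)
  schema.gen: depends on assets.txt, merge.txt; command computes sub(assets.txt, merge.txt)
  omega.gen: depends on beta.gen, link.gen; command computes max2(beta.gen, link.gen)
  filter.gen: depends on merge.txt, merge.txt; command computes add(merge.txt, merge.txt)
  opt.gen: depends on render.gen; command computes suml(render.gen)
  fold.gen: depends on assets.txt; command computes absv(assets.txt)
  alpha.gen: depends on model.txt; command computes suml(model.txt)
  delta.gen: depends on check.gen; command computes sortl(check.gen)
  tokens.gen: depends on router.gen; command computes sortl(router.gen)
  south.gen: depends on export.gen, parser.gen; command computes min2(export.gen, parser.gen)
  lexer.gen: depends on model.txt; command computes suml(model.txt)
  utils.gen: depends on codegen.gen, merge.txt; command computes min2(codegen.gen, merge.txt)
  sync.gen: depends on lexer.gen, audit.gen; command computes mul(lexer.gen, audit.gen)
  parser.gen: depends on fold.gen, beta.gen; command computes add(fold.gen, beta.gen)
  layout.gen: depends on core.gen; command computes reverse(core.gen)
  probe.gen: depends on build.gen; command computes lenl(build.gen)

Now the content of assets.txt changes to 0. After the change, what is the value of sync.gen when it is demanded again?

sync.gen now evaluates to 63.
The important point: at audit.gen every value read last time is unchanged, so the dirty flag clears without a run.

Initial pass — values computed on the first demand:
  build.gen = reverse([-7]) = [-7]
  fold.gen = absv(8) = 8
  lexer.gen = suml([-7]) = -7
  link.gen = absv(8) = 8
  beta.gen = min2(8, 8) = 8
  parser.gen = add(8, 8) = 16
  codegen.gen = absv(16) = 16
  export.gen = max2(16, 8) = 16
  probe.gen = lenl([-7]) = 1
  utils.gen = min2(16, -9) = -9
  stats.gen = min2(16, -9) = -9
  audit.gen = mul(-9, 1) = -9
  sync.gen = mul(-7, -9) = 63

Second demand — change propagation:
  fold.gen: re-runs because assets.txt 8->0; new result 0.
  link.gen: re-runs because fold.gen 8->0; new result 0.
  beta.gen: re-runs because assets.txt 8->0; link.gen 8->0; new result 0.
  parser.gen: re-runs because fold.gen 8->0; beta.gen 8->0; new result 0.
  codegen.gen: re-runs because parser.gen 16->0; new result 0.
  export.gen: re-runs because parser.gen 16->0; beta.gen 8->0; new result 0.
  utils.gen: re-runs because codegen.gen 16->0; new result -9 (unchanged).
  stats.gen: re-runs because export.gen 16->0; new result -9 (unchanged).
  audit.gen: re-examined; everything it read last time is the same (stats.gen unchanged, probe.gen unchanged) — cache -9 kept, no run.
  sync.gen: re-examined; everything it read last time is the same (lexer.gen unchanged, audit.gen unchanged) — cache 63 kept, no run.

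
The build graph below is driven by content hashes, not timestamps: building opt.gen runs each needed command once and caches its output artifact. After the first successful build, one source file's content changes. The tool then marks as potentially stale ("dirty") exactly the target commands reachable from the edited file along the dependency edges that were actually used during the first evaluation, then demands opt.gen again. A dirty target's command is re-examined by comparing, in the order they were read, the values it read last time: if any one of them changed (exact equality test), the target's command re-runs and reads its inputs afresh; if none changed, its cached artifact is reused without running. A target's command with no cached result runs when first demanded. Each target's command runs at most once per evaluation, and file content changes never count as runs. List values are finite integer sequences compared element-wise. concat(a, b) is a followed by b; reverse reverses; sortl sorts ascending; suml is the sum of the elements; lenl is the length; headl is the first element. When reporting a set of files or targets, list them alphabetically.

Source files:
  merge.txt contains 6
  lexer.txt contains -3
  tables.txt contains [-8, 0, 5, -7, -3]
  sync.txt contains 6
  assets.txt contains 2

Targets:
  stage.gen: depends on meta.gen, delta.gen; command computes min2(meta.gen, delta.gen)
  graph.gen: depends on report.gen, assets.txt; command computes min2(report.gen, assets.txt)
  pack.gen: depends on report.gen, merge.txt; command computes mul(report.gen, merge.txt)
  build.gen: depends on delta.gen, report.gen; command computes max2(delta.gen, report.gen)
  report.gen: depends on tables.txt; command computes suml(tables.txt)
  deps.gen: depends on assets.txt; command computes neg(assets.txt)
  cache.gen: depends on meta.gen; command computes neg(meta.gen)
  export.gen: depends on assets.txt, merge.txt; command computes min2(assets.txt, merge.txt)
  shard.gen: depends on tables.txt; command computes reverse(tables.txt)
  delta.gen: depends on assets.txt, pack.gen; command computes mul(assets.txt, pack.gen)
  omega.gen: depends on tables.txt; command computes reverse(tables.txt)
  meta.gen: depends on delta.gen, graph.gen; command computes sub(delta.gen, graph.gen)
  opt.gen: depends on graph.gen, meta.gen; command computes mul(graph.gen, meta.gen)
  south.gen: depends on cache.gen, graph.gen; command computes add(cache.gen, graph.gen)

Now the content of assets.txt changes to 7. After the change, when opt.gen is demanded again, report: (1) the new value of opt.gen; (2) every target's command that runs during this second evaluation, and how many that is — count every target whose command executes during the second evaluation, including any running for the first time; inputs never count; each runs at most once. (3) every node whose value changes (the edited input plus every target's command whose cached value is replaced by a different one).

opt.gen now evaluates to 6929.
Run set: delta.gen, graph.gen, meta.gen, opt.gen (4 run).
Changed values: assets.txt, delta.gen, meta.gen, opt.gen.

Initial pass — values computed on the first demand:
  report.gen = suml([-8, 0, 5, -7, -3]) = -13
  graph.gen = min2(-13, 2) = -13
  pack.gen = mul(-13, 6) = -78
  delta.gen = mul(2, -78) = -156
  meta.gen = sub(-156, -13) = -143
  opt.gen = mul(-13, -143) = 1859

Second demand — change propagation:
  delta.gen: re-runs because assets.txt 2->7; new result -546.
  graph.gen: re-runs because assets.txt 2->7; new result -13 (unchanged).
  meta.gen: re-runs because delta.gen -156->-546; new result -533.
  opt.gen: re-runs because meta.gen -143->-533; new result 6929.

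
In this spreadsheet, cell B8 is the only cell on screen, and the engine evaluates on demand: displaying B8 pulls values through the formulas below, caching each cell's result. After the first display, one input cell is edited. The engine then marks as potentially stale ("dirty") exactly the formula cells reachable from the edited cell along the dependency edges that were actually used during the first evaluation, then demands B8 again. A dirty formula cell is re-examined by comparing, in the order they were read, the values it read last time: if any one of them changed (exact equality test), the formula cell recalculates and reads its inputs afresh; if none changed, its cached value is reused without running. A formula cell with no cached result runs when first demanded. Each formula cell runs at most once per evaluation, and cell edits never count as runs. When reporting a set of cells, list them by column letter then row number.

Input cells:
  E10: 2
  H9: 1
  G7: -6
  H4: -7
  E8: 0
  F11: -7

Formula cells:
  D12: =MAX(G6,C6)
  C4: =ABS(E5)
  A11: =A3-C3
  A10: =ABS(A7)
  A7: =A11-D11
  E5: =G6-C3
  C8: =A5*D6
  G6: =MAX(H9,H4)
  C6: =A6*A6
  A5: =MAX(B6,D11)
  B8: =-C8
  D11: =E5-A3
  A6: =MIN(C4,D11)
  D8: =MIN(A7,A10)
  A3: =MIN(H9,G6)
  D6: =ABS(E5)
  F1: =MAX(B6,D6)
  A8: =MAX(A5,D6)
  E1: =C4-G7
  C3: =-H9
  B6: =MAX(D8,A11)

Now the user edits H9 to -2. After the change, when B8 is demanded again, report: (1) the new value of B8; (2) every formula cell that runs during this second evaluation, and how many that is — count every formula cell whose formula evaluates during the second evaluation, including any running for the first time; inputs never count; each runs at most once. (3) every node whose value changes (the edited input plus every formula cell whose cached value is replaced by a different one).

Initial pass — values computed on the first demand:
  C3 = -(1) = -1
  G6 = MAX(1, -7) = 1
  A3 = MIN(1, 1) = 1
  A11 = 1 - -1 = 2
  E5 = 1 - -1 = 2
  D6 = ABS(2) = 2
  D11 = 2 - 1 = 1
  A7 = 2 - 1 = 1
  A10 = ABS(1) = 1
  D8 = MIN(1, 1) = 1
  B6 = MAX(1, 2) = 2
  A5 = MAX(2, 1) = 2
  C8 = 2 * 2 = 4
  B8 = -(4) = -4

Second demand — change propagation:
  C3: re-runs because H9 1->-2; new result 2.
  G6: re-runs because H9 1->-2; new result -2.
  A3: re-runs because H9 1->-2; G6 1->-2; new result -2.
  A11: re-runs because A3 1->-2; C3 -1->2; new result -4.
  E5: re-runs because G6 1->-2; C3 -1->2; new result -4.
  D6: re-runs because E5 2->-4; new result 4.
  D11: re-runs because E5 2->-4; A3 1->-2; new result -2.
  A7: re-runs because A11 2->-4; D11 1->-2; new result -2.
  A10: re-runs because A7 1->-2; new result 2.
  D8: re-runs because A7 1->-2; A10 1->2; new result -2.
  B6: re-runs because D8 1->-2; A11 2->-4; new result -2.
  A5: re-runs because B6 2->-2; D11 1->-2; new result -2.
  C8: re-runs because A5 2->-2; D6 2->4; new result -8.
  B8: re-runs because C8 4->-8; new result 8.

B8 now evaluates to 8.
Run set: A3, A5, A7, A10, A11, B6, B8, C3, C8, D6, D8, D11, E5, G6 (14 run).
Changed values: A3, A5, A7, A10, A11, B6, B8, C3, C8, D6, D8, D11, E5, G6, H9.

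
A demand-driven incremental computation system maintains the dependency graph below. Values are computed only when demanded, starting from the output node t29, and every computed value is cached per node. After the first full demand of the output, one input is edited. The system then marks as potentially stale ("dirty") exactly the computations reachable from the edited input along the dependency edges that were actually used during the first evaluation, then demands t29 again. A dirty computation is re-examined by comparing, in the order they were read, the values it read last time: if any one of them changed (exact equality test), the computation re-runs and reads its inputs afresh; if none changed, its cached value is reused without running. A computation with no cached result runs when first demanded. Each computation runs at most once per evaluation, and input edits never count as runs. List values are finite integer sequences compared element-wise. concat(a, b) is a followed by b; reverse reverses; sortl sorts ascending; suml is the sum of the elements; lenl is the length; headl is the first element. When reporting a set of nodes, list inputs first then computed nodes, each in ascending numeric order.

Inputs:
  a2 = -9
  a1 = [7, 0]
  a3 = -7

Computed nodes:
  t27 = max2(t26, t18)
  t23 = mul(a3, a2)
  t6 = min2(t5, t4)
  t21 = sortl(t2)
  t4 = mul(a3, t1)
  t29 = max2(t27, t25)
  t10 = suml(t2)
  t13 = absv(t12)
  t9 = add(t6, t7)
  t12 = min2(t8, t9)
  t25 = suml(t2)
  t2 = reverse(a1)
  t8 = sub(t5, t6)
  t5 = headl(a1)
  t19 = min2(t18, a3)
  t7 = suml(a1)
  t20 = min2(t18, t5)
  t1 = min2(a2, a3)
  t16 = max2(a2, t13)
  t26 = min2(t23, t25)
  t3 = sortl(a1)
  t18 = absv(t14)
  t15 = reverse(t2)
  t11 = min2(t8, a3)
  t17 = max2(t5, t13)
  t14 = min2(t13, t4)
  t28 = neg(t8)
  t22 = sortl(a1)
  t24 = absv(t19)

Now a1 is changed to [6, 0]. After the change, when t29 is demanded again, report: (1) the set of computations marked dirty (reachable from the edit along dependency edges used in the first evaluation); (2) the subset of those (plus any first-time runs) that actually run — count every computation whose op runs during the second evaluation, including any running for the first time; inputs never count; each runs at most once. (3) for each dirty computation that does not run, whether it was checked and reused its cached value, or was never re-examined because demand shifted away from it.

Marked dirty: t2, t5, t6, t7, t8, t9, t12, t13, t14, t18, t25, t26, t27, t29.
Computations that run: t2, t5, t6, t7, t8, t9, t12, t25, t26, t27, t29 — 11 in total.
Checked but reused from cache: t13, t14, t18.
Key observation: the cutoff stops propagation at t13 — its inputs' values are unchanged, so it reuses its cache.

First evaluation (everything demanded from the output):
  t1 = min2(-9, -7) = -9
  t2 = reverse([7, 0]) = [0, 7]
  t4 = mul(-7, -9) = 63
  t5 = headl([7, 0]) = 7
  t6 = min2(7, 63) = 7
  t7 = suml([7, 0]) = 7
  t8 = sub(7, 7) = 0
  t9 = add(7, 7) = 14
  t12 = min2(0, 14) = 0
  t13 = absv(0) = 0
  t14 = min2(0, 63) = 0
  t18 = absv(0) = 0
  t23 = mul(-7, -9) = 63
  t25 = suml([0, 7]) = 7
  t26 = min2(63, 7) = 7
  t27 = max2(7, 0) = 7
  t29 = max2(7, 7) = 7

Propagation after the edit:
  t2: runs — a1 [7, 0]->[6, 0]; result [0, 6].
  t5: runs — a1 [7, 0]->[6, 0]; result 6.
  t6: runs — t5 7->6; result 6.
  t7: runs — a1 [7, 0]->[6, 0]; result 6.
  t8: runs — t5 7->6; t6 7->6; result 0 (same value as before).
  t9: runs — t6 7->6; t7 7->6; result 12.
  t12: runs — t9 14->12; result 0 (same value as before).
  t13: checked — values it read are unchanged (t12 unchanged); reused cached 0 without running.
  t14: checked — values it read are unchanged (t13 unchanged, t4 unchanged); reused cached 0 without running.
  t18: checked — values it read are unchanged (t14 unchanged); reused cached 0 without running.
  t25: runs — t2 [0, 7]->[0, 6]; result 6.
  t26: runs — t25 7->6; result 6.
  t27: runs — t26 7->6; result 6.
  t29: runs — t27 7->6; t25 7->6; result 6.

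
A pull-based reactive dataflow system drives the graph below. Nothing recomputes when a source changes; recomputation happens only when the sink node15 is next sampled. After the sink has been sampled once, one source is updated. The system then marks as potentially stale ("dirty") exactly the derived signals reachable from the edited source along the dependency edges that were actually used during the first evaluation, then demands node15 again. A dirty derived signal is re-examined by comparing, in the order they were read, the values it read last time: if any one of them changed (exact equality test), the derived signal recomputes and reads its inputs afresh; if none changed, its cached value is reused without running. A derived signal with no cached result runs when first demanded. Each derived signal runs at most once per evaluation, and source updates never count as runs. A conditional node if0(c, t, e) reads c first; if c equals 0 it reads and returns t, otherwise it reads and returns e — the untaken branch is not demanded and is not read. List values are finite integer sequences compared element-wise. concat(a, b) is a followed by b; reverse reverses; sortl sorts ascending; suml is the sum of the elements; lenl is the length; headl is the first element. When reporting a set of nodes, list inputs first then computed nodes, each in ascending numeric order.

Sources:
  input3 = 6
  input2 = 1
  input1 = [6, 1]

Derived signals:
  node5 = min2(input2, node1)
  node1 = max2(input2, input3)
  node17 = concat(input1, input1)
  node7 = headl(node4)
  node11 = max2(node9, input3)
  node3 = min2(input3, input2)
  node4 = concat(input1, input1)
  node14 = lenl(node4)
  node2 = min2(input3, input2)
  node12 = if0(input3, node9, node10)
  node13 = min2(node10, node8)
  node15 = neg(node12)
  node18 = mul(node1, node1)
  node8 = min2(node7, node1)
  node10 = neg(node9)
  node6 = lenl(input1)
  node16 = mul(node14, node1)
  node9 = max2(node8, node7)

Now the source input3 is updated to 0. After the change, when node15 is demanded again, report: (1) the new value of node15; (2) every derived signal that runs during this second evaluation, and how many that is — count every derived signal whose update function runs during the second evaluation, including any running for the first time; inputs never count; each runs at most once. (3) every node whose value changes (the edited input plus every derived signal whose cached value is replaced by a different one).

New value of node15: -6.
Derived signals that run: node1, node8, node9, node12, node15 — 5 in total.
Values that change: input3, node1, node8, node12, node15.
Key observation: a condition flipped, so demand moved to the other branch — node10 is never re-examined.

First evaluation (everything demanded from the output):
  node1 = max2(1, 6) = 6
  node4 = concat([6, 1], [6, 1]) = [6, 1, 6, 1]
  node7 = headl([6, 1, 6, 1]) = 6
  node8 = min2(6, 6) = 6
  node9 = max2(6, 6) = 6
  node10 = neg(6) = -6
  node12 = if0(input3=6 -> else branch node10) = -6
  node15 = neg(-6) = 6

Propagation after the edit:
  node1: runs — input3 6->0; result 1.
  node8: runs — node1 6->1; result 1.
  node9: runs — node8 6->1; result 6 (same value as before).
  node10: marked dirty but never re-examined — demand shifted away from it.
  node12: runs — input3 6->0; result 6.
  node15: runs — node12 -6->6; result -6.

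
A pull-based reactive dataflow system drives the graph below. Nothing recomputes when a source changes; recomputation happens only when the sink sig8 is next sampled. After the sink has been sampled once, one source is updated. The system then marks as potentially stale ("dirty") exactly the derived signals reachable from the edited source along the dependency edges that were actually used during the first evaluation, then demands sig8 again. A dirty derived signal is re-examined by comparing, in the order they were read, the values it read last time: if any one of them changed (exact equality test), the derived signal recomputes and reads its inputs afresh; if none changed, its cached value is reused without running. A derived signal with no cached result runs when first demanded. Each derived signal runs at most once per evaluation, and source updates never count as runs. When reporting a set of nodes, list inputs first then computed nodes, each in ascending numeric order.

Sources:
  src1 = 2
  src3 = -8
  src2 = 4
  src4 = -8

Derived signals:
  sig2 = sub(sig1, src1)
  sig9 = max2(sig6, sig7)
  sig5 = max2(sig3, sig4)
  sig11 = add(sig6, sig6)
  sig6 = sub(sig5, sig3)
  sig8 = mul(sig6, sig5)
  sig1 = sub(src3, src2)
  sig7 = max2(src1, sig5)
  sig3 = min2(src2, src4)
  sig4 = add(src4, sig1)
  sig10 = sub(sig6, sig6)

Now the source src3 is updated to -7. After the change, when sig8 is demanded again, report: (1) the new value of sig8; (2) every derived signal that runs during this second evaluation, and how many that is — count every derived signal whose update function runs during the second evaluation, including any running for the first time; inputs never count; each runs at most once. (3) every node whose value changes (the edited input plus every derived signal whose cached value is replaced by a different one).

First evaluation (everything demanded from the output):
  sig1 = sub(-8, 4) = -12
  sig3 = min2(4, -8) = -8
  sig4 = add(-8, -12) = -20
  sig5 = max2(-8, -20) = -8
  sig6 = sub(-8, -8) = 0
  sig8 = mul(0, -8) = 0

Propagation after the edit:
  sig1: runs — src3 -8->-7; result -11.
  sig4: runs — sig1 -12->-11; result -19.
  sig5: runs — sig4 -20->-19; result -8 (same value as before).
  sig6: checked — values it read are unchanged (sig5 unchanged, sig3 unchanged); reused cached 0 without running.
  sig8: checked — values it read are unchanged (sig6 unchanged, sig5 unchanged); reused cached 0 without running.

Key observation: the change is absorbed at sig5 — it re-runs but produces the same value, and the output's value is unchanged.

New value of sig8: 0.
Derived signals that run: sig1, sig4, sig5 — 3 in total.
Values that change: src3, sig1, sig4.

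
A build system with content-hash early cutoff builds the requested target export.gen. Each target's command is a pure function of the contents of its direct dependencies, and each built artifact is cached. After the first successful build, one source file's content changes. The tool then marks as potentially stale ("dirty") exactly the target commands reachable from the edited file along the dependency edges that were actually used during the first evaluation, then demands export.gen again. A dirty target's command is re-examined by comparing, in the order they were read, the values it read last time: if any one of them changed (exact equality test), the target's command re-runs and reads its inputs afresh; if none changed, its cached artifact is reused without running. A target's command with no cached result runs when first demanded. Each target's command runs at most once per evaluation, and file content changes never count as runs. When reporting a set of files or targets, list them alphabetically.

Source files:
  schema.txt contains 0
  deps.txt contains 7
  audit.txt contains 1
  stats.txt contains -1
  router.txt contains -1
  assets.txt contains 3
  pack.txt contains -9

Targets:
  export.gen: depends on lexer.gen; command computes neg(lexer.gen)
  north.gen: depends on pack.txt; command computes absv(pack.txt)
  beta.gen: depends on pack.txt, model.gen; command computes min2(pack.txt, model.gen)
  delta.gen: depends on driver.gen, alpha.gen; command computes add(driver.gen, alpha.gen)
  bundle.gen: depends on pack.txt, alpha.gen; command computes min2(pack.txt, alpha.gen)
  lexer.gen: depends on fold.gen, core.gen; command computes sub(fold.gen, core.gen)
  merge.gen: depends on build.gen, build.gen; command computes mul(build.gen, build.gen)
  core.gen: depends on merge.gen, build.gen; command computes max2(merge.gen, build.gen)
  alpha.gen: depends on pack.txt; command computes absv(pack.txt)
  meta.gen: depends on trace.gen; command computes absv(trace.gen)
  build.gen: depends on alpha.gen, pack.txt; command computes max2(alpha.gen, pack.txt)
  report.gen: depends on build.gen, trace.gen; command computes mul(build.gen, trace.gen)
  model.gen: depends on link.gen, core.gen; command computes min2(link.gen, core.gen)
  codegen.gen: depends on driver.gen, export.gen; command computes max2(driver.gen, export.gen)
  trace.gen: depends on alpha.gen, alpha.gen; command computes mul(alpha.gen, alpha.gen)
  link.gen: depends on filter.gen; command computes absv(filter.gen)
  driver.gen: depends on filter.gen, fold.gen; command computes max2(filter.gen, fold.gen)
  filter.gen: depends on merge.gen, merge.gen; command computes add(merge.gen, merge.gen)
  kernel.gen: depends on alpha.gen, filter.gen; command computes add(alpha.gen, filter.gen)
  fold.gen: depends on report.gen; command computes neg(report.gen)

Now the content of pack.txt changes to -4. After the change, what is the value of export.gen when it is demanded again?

First evaluation (everything demanded from the output):
  alpha.gen = absv(-9) = 9
  build.gen = max2(9, -9) = 9
  merge.gen = mul(9, 9) = 81
  core.gen = max2(81, 9) = 81
  trace.gen = mul(9, 9) = 81
  report.gen = mul(9, 81) = 729
  fold.gen = neg(729) = -729
  lexer.gen = sub(-729, 81) = -810
  export.gen = neg(-810) = 810

Propagation after the edit:
  alpha.gen: runs — pack.txt -9->-4; result 4.
  build.gen: runs — alpha.gen 9->4; pack.txt -9->-4; result 4.
  merge.gen: runs — build.gen 9->4; build.gen 9->4; result 16.
  core.gen: runs — merge.gen 81->16; build.gen 9->4; result 16.
  trace.gen: runs — alpha.gen 9->4; alpha.gen 9->4; result 16.
  report.gen: runs — build.gen 9->4; trace.gen 81->16; result 64.
  fold.gen: runs — report.gen 729->64; result -64.
  lexer.gen: runs — fold.gen -729->-64; core.gen 81->16; result -80.
  export.gen: runs — lexer.gen -810->-80; result 80.

New value of export.gen: 80.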